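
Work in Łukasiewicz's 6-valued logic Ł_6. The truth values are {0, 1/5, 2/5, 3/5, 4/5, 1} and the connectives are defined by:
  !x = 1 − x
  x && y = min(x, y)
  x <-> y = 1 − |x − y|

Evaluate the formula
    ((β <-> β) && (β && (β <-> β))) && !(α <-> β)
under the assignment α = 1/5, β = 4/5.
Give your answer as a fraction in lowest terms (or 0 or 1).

3/5

β <-> β = 4/5 <-> 4/5 = 1
β <-> β = 4/5 <-> 4/5 = 1
β && (β <-> β) = 4/5 && 1 = 4/5
(β <-> β) && (β && (β <-> β)) = 1 && 4/5 = 4/5
α <-> β = 1/5 <-> 4/5 = 2/5
!(α <-> β) = !2/5 = 3/5
((β <-> β) && (β && (β <-> β))) && !(α <-> β) = 4/5 && 3/5 = 3/5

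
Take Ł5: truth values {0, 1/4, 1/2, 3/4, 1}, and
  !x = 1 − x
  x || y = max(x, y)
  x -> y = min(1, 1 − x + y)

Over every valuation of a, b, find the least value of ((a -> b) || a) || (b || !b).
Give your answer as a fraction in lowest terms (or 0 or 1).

Take a = 1/2, b = 1/4:
a -> b = 1/2 -> 1/4 = 3/4
(a -> b) || a = 3/4 || 1/2 = 3/4
!b = !1/4 = 3/4
b || !b = 1/4 || 3/4 = 3/4
((a -> b) || a) || (b || !b) = 3/4 || 3/4 = 3/4
No assignment yields a value below 3/4, so this is the minimum.

3/4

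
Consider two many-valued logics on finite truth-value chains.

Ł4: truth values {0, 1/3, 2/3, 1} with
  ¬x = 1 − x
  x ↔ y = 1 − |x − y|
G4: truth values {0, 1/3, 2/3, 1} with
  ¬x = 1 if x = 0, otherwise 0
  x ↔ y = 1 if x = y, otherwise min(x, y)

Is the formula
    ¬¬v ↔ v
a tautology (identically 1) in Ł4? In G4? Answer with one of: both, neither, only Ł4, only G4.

only Ł4

In Ł4: every assignment gives 1 — tautology.
In G4: at v = 1/3 the value is 1/3 — not a tautology.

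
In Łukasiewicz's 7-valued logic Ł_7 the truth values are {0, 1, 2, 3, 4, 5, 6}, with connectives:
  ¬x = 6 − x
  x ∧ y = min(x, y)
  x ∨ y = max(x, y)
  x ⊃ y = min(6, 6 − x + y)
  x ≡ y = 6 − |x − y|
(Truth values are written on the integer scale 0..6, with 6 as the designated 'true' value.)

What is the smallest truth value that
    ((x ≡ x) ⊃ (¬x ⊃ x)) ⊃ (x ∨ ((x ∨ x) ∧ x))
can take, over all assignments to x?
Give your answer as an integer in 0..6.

Take x = 3:
x ≡ x = 3 ≡ 3 = 6
¬x = ¬3 = 3
¬x ⊃ x = 3 ⊃ 3 = 6
(x ≡ x) ⊃ (¬x ⊃ x) = 6 ⊃ 6 = 6
x ∨ x = 3 ∨ 3 = 3
(x ∨ x) ∧ x = 3 ∧ 3 = 3
x ∨ ((x ∨ x) ∧ x) = 3 ∨ 3 = 3
((x ≡ x) ⊃ (¬x ⊃ x)) ⊃ (x ∨ ((x ∨ x) ∧ x)) = 6 ⊃ 3 = 3
No assignment yields a value below 3, so this is the minimum.

3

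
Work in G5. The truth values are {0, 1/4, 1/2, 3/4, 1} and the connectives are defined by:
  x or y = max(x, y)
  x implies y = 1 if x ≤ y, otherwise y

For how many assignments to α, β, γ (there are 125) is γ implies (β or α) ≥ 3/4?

102

value 1: 95 assignments (counts)
value 3/4: 7 assignments (counts)
value 1/2: 10 assignments
value 1/4: 9 assignments
value 0: 4 assignments
So 102 of the 125 assignments meet the threshold.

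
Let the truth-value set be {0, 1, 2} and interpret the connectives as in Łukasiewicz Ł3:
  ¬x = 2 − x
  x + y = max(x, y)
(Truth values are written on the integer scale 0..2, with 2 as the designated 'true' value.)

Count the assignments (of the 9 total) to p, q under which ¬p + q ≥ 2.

5

p = 0, q = 0 ↦ 2  ≥
p = 0, q = 1 ↦ 2  ≥
p = 0, q = 2 ↦ 2  ≥
p = 1, q = 0 ↦ 1  <
p = 1, q = 1 ↦ 1  <
p = 1, q = 2 ↦ 2  ≥
p = 2, q = 0 ↦ 0  <
p = 2, q = 1 ↦ 1  <
p = 2, q = 2 ↦ 2  ≥
So 5 of the 9 assignments meet the threshold.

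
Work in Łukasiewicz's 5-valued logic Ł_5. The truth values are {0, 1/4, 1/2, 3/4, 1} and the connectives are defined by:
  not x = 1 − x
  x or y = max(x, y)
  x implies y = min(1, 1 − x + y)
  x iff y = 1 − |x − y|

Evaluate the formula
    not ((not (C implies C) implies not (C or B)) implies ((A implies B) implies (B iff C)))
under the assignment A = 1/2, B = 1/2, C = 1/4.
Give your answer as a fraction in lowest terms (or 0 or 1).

1/4

C implies C = 1/4 implies 1/4 = 1
not (C implies C) = not 1 = 0
C or B = 1/4 or 1/2 = 1/2
not (C or B) = not 1/2 = 1/2
not (C implies C) implies not (C or B) = 0 implies 1/2 = 1
A implies B = 1/2 implies 1/2 = 1
B iff C = 1/2 iff 1/4 = 3/4
(A implies B) implies (B iff C) = 1 implies 3/4 = 3/4
(not (C implies C) implies not (C or B)) implies ((A implies B) implies (B iff C)) = 1 implies 3/4 = 3/4
not ((not (C implies C) implies not (C or B)) implies ((A implies B) implies (B iff C))) = not 3/4 = 1/4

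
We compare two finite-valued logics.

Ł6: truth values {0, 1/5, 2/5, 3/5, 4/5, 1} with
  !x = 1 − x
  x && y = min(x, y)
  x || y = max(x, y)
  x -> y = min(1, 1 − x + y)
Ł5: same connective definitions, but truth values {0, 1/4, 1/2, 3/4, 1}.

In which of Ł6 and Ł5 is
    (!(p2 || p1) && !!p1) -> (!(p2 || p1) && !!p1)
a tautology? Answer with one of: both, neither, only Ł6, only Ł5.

both

In Ł6: every assignment gives 1 — tautology.
In Ł5: every assignment gives 1 — tautology.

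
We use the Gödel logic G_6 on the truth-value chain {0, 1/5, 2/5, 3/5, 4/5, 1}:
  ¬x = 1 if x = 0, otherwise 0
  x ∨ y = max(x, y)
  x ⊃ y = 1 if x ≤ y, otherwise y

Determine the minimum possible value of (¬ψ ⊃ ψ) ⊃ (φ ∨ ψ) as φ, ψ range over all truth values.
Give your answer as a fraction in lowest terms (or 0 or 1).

1/5

Take φ = 0, ψ = 1/5:
¬ψ = ¬1/5 = 0
¬ψ ⊃ ψ = 0 ⊃ 1/5 = 1
φ ∨ ψ = 0 ∨ 1/5 = 1/5
(¬ψ ⊃ ψ) ⊃ (φ ∨ ψ) = 1 ⊃ 1/5 = 1/5
No assignment yields a value below 1/5, so this is the minimum.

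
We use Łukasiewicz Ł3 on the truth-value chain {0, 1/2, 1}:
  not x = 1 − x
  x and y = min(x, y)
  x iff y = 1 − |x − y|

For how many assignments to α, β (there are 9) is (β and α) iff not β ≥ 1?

3

α = 0, β = 0 ↦ 0  <
α = 0, β = 1/2 ↦ 1/2  <
α = 0, β = 1 ↦ 1  ≥
α = 1/2, β = 0 ↦ 0  <
α = 1/2, β = 1/2 ↦ 1  ≥
α = 1/2, β = 1 ↦ 1/2  <
α = 1, β = 0 ↦ 0  <
α = 1, β = 1/2 ↦ 1  ≥
α = 1, β = 1 ↦ 0  <
So 3 of the 9 assignments meet the threshold.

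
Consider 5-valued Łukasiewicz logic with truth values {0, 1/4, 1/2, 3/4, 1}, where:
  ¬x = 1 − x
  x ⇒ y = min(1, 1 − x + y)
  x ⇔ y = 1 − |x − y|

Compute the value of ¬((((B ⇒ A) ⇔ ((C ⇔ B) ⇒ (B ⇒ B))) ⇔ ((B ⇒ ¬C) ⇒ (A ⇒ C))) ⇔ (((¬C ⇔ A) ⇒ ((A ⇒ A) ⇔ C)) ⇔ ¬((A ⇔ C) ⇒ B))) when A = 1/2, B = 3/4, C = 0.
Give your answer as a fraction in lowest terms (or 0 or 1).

1/4

B ⇒ A = 3/4 ⇒ 1/2 = 3/4
C ⇔ B = 0 ⇔ 3/4 = 1/4
B ⇒ B = 3/4 ⇒ 3/4 = 1
(C ⇔ B) ⇒ (B ⇒ B) = 1/4 ⇒ 1 = 1
(B ⇒ A) ⇔ ((C ⇔ B) ⇒ (B ⇒ B)) = 3/4 ⇔ 1 = 3/4
¬C = ¬0 = 1
B ⇒ ¬C = 3/4 ⇒ 1 = 1
A ⇒ C = 1/2 ⇒ 0 = 1/2
(B ⇒ ¬C) ⇒ (A ⇒ C) = 1 ⇒ 1/2 = 1/2
((B ⇒ A) ⇔ ((C ⇔ B) ⇒ (B ⇒ B))) ⇔ ((B ⇒ ¬C) ⇒ (A ⇒ C)) = 3/4 ⇔ 1/2 = 3/4
¬C = ¬0 = 1
¬C ⇔ A = 1 ⇔ 1/2 = 1/2
A ⇒ A = 1/2 ⇒ 1/2 = 1
(A ⇒ A) ⇔ C = 1 ⇔ 0 = 0
(¬C ⇔ A) ⇒ ((A ⇒ A) ⇔ C) = 1/2 ⇒ 0 = 1/2
A ⇔ C = 1/2 ⇔ 0 = 1/2
(A ⇔ C) ⇒ B = 1/2 ⇒ 3/4 = 1
¬((A ⇔ C) ⇒ B) = ¬1 = 0
((¬C ⇔ A) ⇒ ((A ⇒ A) ⇔ C)) ⇔ ¬((A ⇔ C) ⇒ B) = 1/2 ⇔ 0 = 1/2
(((B ⇒ A) ⇔ ((C ⇔ B) ⇒ (B ⇒ B))) ⇔ ((B ⇒ ¬C) ⇒ (A ⇒ C))) ⇔ (((¬C ⇔ A) ⇒ ((A ⇒ A) ⇔ C)) ⇔ ¬((A ⇔ C) ⇒ B)) = 3/4 ⇔ 1/2 = 3/4
¬((((B ⇒ A) ⇔ ((C ⇔ B) ⇒ (B ⇒ B))) ⇔ ((B ⇒ ¬C) ⇒ (A ⇒ C))) ⇔ (((¬C ⇔ A) ⇒ ((A ⇒ A) ⇔ C)) ⇔ ¬((A ⇔ C) ⇒ B))) = ¬3/4 = 1/4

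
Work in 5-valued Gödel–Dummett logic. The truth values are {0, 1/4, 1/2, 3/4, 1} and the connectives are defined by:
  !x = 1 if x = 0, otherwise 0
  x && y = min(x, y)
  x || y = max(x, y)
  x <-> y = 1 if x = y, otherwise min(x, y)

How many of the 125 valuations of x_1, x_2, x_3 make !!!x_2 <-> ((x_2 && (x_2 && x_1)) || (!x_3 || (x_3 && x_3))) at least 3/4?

value 1: 10 assignments (counts)
value 3/4: 5 assignments (counts)
value 1/2: 5 assignments
value 1/4: 5 assignments
value 0: 100 assignments
So 15 of the 125 assignments meet the threshold.

15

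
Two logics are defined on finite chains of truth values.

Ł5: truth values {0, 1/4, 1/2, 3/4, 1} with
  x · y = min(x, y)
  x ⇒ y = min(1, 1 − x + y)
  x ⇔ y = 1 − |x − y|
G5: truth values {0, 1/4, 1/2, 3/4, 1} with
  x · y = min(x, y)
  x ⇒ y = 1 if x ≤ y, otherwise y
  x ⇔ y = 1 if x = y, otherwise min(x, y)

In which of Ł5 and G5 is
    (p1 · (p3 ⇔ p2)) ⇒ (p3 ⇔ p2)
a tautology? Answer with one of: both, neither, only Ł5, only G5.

both

In Ł5: every assignment gives 1 — tautology.
In G5: every assignment gives 1 — tautology.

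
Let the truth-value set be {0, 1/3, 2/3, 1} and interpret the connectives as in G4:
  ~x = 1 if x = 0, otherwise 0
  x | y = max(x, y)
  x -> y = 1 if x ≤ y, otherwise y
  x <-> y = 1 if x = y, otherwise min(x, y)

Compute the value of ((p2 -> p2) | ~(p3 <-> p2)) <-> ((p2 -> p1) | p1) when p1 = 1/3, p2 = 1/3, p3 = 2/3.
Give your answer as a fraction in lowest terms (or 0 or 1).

p2 -> p2 = 1/3 -> 1/3 = 1
p3 <-> p2 = 2/3 <-> 1/3 = 1/3
~(p3 <-> p2) = ~1/3 = 0
(p2 -> p2) | ~(p3 <-> p2) = 1 | 0 = 1
p2 -> p1 = 1/3 -> 1/3 = 1
(p2 -> p1) | p1 = 1 | 1/3 = 1
((p2 -> p2) | ~(p3 <-> p2)) <-> ((p2 -> p1) | p1) = 1 <-> 1 = 1

1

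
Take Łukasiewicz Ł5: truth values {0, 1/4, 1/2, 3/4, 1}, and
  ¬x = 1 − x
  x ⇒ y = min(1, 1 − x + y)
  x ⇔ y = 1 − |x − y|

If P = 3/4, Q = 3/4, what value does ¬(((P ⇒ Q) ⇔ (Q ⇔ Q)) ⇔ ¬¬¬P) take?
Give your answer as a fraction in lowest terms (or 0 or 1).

P ⇒ Q = 3/4 ⇒ 3/4 = 1
Q ⇔ Q = 3/4 ⇔ 3/4 = 1
(P ⇒ Q) ⇔ (Q ⇔ Q) = 1 ⇔ 1 = 1
¬P = ¬3/4 = 1/4
¬¬P = ¬1/4 = 3/4
¬¬¬P = ¬3/4 = 1/4
((P ⇒ Q) ⇔ (Q ⇔ Q)) ⇔ ¬¬¬P = 1 ⇔ 1/4 = 1/4
¬(((P ⇒ Q) ⇔ (Q ⇔ Q)) ⇔ ¬¬¬P) = ¬1/4 = 3/4

3/4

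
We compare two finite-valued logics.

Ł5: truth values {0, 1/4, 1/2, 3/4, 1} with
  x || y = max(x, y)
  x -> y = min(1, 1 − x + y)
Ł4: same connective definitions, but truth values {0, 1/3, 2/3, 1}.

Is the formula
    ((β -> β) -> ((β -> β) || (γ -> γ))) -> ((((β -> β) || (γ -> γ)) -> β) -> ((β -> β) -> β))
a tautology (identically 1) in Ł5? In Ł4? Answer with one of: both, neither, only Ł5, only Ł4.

In Ł5: every assignment gives 1 — tautology.
In Ł4: every assignment gives 1 — tautology.

both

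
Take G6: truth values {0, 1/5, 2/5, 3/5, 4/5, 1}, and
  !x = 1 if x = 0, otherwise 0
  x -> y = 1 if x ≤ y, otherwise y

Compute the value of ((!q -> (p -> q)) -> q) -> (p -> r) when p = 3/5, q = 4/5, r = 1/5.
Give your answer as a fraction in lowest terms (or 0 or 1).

!q = !4/5 = 0
p -> q = 3/5 -> 4/5 = 1
!q -> (p -> q) = 0 -> 1 = 1
(!q -> (p -> q)) -> q = 1 -> 4/5 = 4/5
p -> r = 3/5 -> 1/5 = 1/5
((!q -> (p -> q)) -> q) -> (p -> r) = 4/5 -> 1/5 = 1/5

1/5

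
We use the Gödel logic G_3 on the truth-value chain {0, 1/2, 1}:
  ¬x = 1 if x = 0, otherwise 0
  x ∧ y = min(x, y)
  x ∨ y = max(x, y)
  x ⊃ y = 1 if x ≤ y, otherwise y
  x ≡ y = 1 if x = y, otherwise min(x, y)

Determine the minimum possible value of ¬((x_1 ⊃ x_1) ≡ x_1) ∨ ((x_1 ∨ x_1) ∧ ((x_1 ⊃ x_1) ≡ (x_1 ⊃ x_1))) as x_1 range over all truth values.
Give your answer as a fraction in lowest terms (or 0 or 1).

1/2

Take x_1 = 1/2:
x_1 ⊃ x_1 = 1/2 ⊃ 1/2 = 1
(x_1 ⊃ x_1) ≡ x_1 = 1 ≡ 1/2 = 1/2
¬((x_1 ⊃ x_1) ≡ x_1) = ¬1/2 = 0
x_1 ∨ x_1 = 1/2 ∨ 1/2 = 1/2
x_1 ⊃ x_1 = 1/2 ⊃ 1/2 = 1
x_1 ⊃ x_1 = 1/2 ⊃ 1/2 = 1
(x_1 ⊃ x_1) ≡ (x_1 ⊃ x_1) = 1 ≡ 1 = 1
(x_1 ∨ x_1) ∧ ((x_1 ⊃ x_1) ≡ (x_1 ⊃ x_1)) = 1/2 ∧ 1 = 1/2
¬((x_1 ⊃ x_1) ≡ x_1) ∨ ((x_1 ∨ x_1) ∧ ((x_1 ⊃ x_1) ≡ (x_1 ⊃ x_1))) = 0 ∨ 1/2 = 1/2
No assignment yields a value below 1/2, so this is the minimum.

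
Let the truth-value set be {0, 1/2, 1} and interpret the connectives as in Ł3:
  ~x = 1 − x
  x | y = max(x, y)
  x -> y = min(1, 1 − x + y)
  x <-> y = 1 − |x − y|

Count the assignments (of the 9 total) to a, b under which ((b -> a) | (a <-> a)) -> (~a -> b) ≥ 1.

a = 0, b = 0 ↦ 0  <
a = 0, b = 1/2 ↦ 1/2  <
a = 0, b = 1 ↦ 1  ≥
a = 1/2, b = 0 ↦ 1/2  <
a = 1/2, b = 1/2 ↦ 1  ≥
a = 1/2, b = 1 ↦ 1  ≥
a = 1, b = 0 ↦ 1  ≥
a = 1, b = 1/2 ↦ 1  ≥
a = 1, b = 1 ↦ 1  ≥
So 6 of the 9 assignments meet the threshold.

6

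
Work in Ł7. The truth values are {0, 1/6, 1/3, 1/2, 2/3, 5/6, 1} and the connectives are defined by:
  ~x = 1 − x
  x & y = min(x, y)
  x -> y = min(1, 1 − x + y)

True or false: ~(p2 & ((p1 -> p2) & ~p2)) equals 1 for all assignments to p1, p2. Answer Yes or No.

Counterexample: take p1 = 0, p2 = 1/6.
p1 -> p2 = 0 -> 1/6 = 1
~p2 = ~1/6 = 5/6
(p1 -> p2) & ~p2 = 1 & 5/6 = 5/6
p2 & ((p1 -> p2) & ~p2) = 1/6 & 5/6 = 1/6
~(p2 & ((p1 -> p2) & ~p2)) = ~1/6 = 5/6
This gives 5/6 ≠ 1.

No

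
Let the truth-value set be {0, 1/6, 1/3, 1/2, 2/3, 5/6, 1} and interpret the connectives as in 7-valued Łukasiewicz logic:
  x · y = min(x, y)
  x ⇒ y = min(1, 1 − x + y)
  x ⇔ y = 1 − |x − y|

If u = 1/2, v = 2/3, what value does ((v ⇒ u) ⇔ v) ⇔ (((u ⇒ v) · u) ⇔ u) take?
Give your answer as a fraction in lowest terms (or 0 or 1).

5/6

v ⇒ u = 2/3 ⇒ 1/2 = 5/6
(v ⇒ u) ⇔ v = 5/6 ⇔ 2/3 = 5/6
u ⇒ v = 1/2 ⇒ 2/3 = 1
(u ⇒ v) · u = 1 · 1/2 = 1/2
((u ⇒ v) · u) ⇔ u = 1/2 ⇔ 1/2 = 1
((v ⇒ u) ⇔ v) ⇔ (((u ⇒ v) · u) ⇔ u) = 5/6 ⇔ 1 = 5/6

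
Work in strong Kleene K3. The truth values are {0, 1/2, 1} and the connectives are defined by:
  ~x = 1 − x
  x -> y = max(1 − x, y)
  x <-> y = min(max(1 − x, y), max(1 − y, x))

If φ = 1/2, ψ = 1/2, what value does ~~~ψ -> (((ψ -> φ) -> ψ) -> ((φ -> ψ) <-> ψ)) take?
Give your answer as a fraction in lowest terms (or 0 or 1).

~ψ = ~1/2 = 1/2
~~ψ = ~1/2 = 1/2
~~~ψ = ~1/2 = 1/2
ψ -> φ = 1/2 -> 1/2 = 1/2
(ψ -> φ) -> ψ = 1/2 -> 1/2 = 1/2
φ -> ψ = 1/2 -> 1/2 = 1/2
(φ -> ψ) <-> ψ = 1/2 <-> 1/2 = 1/2
((ψ -> φ) -> ψ) -> ((φ -> ψ) <-> ψ) = 1/2 -> 1/2 = 1/2
~~~ψ -> (((ψ -> φ) -> ψ) -> ((φ -> ψ) <-> ψ)) = 1/2 -> 1/2 = 1/2

1/2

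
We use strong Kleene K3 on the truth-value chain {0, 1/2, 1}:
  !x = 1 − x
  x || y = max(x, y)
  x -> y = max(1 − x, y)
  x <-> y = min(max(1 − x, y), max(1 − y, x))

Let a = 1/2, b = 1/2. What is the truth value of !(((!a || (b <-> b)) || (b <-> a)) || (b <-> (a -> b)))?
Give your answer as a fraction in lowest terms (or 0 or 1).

1/2

!a = !1/2 = 1/2
b <-> b = 1/2 <-> 1/2 = 1/2
!a || (b <-> b) = 1/2 || 1/2 = 1/2
b <-> a = 1/2 <-> 1/2 = 1/2
(!a || (b <-> b)) || (b <-> a) = 1/2 || 1/2 = 1/2
a -> b = 1/2 -> 1/2 = 1/2
b <-> (a -> b) = 1/2 <-> 1/2 = 1/2
((!a || (b <-> b)) || (b <-> a)) || (b <-> (a -> b)) = 1/2 || 1/2 = 1/2
!(((!a || (b <-> b)) || (b <-> a)) || (b <-> (a -> b))) = !1/2 = 1/2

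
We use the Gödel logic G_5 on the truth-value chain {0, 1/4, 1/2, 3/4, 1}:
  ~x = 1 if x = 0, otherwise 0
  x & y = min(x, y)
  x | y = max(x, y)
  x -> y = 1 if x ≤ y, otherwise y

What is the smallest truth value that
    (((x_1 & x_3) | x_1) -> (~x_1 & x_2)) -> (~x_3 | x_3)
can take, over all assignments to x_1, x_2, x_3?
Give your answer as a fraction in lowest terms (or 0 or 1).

1/4

Take x_1 = 0, x_2 = 0, x_3 = 1/4:
x_1 & x_3 = 0 & 1/4 = 0
(x_1 & x_3) | x_1 = 0 | 0 = 0
~x_1 = ~0 = 1
~x_1 & x_2 = 1 & 0 = 0
((x_1 & x_3) | x_1) -> (~x_1 & x_2) = 0 -> 0 = 1
~x_3 = ~1/4 = 0
~x_3 | x_3 = 0 | 1/4 = 1/4
(((x_1 & x_3) | x_1) -> (~x_1 & x_2)) -> (~x_3 | x_3) = 1 -> 1/4 = 1/4
No assignment yields a value below 1/4, so this is the minimum.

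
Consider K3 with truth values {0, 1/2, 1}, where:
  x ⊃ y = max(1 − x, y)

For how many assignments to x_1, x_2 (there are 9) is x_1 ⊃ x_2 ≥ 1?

x_1 = 0, x_2 = 0 ↦ 1  ≥
x_1 = 0, x_2 = 1/2 ↦ 1  ≥
x_1 = 0, x_2 = 1 ↦ 1  ≥
x_1 = 1/2, x_2 = 0 ↦ 1/2  <
x_1 = 1/2, x_2 = 1/2 ↦ 1/2  <
x_1 = 1/2, x_2 = 1 ↦ 1  ≥
x_1 = 1, x_2 = 0 ↦ 0  <
x_1 = 1, x_2 = 1/2 ↦ 1/2  <
x_1 = 1, x_2 = 1 ↦ 1  ≥
So 5 of the 9 assignments meet the threshold.

5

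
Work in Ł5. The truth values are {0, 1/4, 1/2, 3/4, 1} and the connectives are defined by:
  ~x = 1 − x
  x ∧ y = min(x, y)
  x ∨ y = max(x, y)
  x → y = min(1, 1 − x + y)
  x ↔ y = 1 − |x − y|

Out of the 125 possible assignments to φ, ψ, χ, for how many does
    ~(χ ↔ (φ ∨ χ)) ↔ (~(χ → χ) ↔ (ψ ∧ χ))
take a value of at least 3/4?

47

value 1: 19 assignments (counts)
value 3/4: 28 assignments (counts)
value 1/2: 31 assignments
value 1/4: 28 assignments
value 0: 19 assignments
So 47 of the 125 assignments meet the threshold.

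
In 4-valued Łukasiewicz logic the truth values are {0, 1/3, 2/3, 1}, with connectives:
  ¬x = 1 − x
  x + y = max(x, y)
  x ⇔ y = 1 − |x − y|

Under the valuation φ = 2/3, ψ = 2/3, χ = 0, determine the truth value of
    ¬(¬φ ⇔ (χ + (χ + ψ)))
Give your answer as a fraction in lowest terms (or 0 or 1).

¬φ = ¬2/3 = 1/3
χ + ψ = 0 + 2/3 = 2/3
χ + (χ + ψ) = 0 + 2/3 = 2/3
¬φ ⇔ (χ + (χ + ψ)) = 1/3 ⇔ 2/3 = 2/3
¬(¬φ ⇔ (χ + (χ + ψ))) = ¬2/3 = 1/3

1/3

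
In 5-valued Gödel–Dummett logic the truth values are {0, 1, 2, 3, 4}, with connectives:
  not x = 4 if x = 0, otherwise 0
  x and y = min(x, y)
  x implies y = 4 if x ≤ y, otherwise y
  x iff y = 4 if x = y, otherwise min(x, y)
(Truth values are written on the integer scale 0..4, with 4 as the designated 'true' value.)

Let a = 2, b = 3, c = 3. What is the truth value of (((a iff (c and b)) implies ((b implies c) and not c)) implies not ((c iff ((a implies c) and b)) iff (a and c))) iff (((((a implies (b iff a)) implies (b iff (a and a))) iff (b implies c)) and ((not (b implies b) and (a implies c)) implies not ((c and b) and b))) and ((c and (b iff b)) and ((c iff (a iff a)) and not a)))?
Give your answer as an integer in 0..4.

c and b = 3 and 3 = 3
a iff (c and b) = 2 iff 3 = 2
b implies c = 3 implies 3 = 4
not c = not 3 = 0
(b implies c) and not c = 4 and 0 = 0
(a iff (c and b)) implies ((b implies c) and not c) = 2 implies 0 = 0
a implies c = 2 implies 3 = 4
(a implies c) and b = 4 and 3 = 3
c iff ((a implies c) and b) = 3 iff 3 = 4
a and c = 2 and 3 = 2
(c iff ((a implies c) and b)) iff (a and c) = 4 iff 2 = 2
not ((c iff ((a implies c) and b)) iff (a and c)) = not 2 = 0
((a iff (c and b)) implies ((b implies c) and not c)) implies not ((c iff ((a implies c) and b)) iff (a and c)) = 0 implies 0 = 4
b iff a = 3 iff 2 = 2
a implies (b iff a) = 2 implies 2 = 4
a and a = 2 and 2 = 2
b iff (a and a) = 3 iff 2 = 2
(a implies (b iff a)) implies (b iff (a and a)) = 4 implies 2 = 2
b implies c = 3 implies 3 = 4
((a implies (b iff a)) implies (b iff (a and a))) iff (b implies c) = 2 iff 4 = 2
b implies b = 3 implies 3 = 4
not (b implies b) = not 4 = 0
a implies c = 2 implies 3 = 4
not (b implies b) and (a implies c) = 0 and 4 = 0
c and b = 3 and 3 = 3
(c and b) and b = 3 and 3 = 3
not ((c and b) and b) = not 3 = 0
(not (b implies b) and (a implies c)) implies not ((c and b) and b) = 0 implies 0 = 4
(((a implies (b iff a)) implies (b iff (a and a))) iff (b implies c)) and ((not (b implies b) and (a implies c)) implies not ((c and b) and b)) = 2 and 4 = 2
b iff b = 3 iff 3 = 4
c and (b iff b) = 3 and 4 = 3
a iff a = 2 iff 2 = 4
c iff (a iff a) = 3 iff 4 = 3
not a = not 2 = 0
(c iff (a iff a)) and not a = 3 and 0 = 0
(c and (b iff b)) and ((c iff (a iff a)) and not a) = 3 and 0 = 0
((((a implies (b iff a)) implies (b iff (a and a))) iff (b implies c)) and ((not (b implies b) and (a implies c)) implies not ((c and b) and b))) and ((c and (b iff b)) and ((c iff (a iff a)) and not a)) = 2 and 0 = 0
(((a iff (c and b)) implies ((b implies c) and not c)) implies not ((c iff ((a implies c) and b)) iff (a and c))) iff (((((a implies (b iff a)) implies (b iff (a and a))) iff (b implies c)) and ((not (b implies b) and (a implies c)) implies not ((c and b) and b))) and ((c and (b iff b)) and ((c iff (a iff a)) and not a))) = 4 iff 0 = 0

0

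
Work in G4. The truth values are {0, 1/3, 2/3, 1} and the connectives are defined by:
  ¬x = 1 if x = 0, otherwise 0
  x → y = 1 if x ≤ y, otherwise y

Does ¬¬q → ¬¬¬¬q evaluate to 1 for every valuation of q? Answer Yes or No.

q = 0 ↦ 1
q = 1/3 ↦ 1
q = 2/3 ↦ 1
q = 1 ↦ 1
Every assignment gives a value ≥ 1.

Yes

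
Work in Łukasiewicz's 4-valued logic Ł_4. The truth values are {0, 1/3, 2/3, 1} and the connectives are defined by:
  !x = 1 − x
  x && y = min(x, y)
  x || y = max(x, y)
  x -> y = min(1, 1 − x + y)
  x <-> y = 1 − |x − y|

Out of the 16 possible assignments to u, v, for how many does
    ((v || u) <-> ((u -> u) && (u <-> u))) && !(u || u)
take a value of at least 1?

1

u = 0, v = 0 ↦ 0  <
u = 0, v = 1/3 ↦ 1/3  <
u = 0, v = 2/3 ↦ 2/3  <
u = 0, v = 1 ↦ 1  ≥
u = 1/3, v = 0 ↦ 1/3  <
u = 1/3, v = 1/3 ↦ 1/3  <
u = 1/3, v = 2/3 ↦ 2/3  <
u = 1/3, v = 1 ↦ 2/3  <
u = 2/3, v = 0 ↦ 1/3  <
u = 2/3, v = 1/3 ↦ 1/3  <
u = 2/3, v = 2/3 ↦ 1/3  <
u = 2/3, v = 1 ↦ 1/3  <
u = 1, v = 0 ↦ 0  <
u = 1, v = 1/3 ↦ 0  <
u = 1, v = 2/3 ↦ 0  <
u = 1, v = 1 ↦ 0  <
So 1 of the 16 assignments meets the threshold.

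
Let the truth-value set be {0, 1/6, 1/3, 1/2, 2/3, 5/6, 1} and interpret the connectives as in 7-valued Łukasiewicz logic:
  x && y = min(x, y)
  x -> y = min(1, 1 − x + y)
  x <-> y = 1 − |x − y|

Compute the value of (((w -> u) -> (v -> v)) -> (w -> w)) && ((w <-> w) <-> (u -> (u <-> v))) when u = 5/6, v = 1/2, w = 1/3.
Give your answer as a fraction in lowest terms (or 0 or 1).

w -> u = 1/3 -> 5/6 = 1
v -> v = 1/2 -> 1/2 = 1
(w -> u) -> (v -> v) = 1 -> 1 = 1
w -> w = 1/3 -> 1/3 = 1
((w -> u) -> (v -> v)) -> (w -> w) = 1 -> 1 = 1
w <-> w = 1/3 <-> 1/3 = 1
u <-> v = 5/6 <-> 1/2 = 2/3
u -> (u <-> v) = 5/6 -> 2/3 = 5/6
(w <-> w) <-> (u -> (u <-> v)) = 1 <-> 5/6 = 5/6
(((w -> u) -> (v -> v)) -> (w -> w)) && ((w <-> w) <-> (u -> (u <-> v))) = 1 && 5/6 = 5/6

5/6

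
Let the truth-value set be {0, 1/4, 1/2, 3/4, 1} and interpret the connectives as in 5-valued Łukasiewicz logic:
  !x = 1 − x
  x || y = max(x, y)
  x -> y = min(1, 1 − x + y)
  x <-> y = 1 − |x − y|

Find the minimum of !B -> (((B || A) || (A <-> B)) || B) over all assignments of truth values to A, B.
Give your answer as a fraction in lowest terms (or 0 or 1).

1/2

Take A = 1/2, B = 0:
!B = !0 = 1
B || A = 0 || 1/2 = 1/2
A <-> B = 1/2 <-> 0 = 1/2
(B || A) || (A <-> B) = 1/2 || 1/2 = 1/2
((B || A) || (A <-> B)) || B = 1/2 || 0 = 1/2
!B -> (((B || A) || (A <-> B)) || B) = 1 -> 1/2 = 1/2
No assignment yields a value below 1/2, so this is the minimum.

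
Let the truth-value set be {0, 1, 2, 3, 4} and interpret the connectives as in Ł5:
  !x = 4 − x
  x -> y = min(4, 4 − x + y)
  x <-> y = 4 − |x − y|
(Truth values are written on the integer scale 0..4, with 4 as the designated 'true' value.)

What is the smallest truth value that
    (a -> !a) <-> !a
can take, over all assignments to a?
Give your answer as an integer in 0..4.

Take a = 2:
!a = !2 = 2
a -> !a = 2 -> 2 = 4
!a = !2 = 2
(a -> !a) <-> !a = 4 <-> 2 = 2
No assignment yields a value below 2, so this is the minimum.

2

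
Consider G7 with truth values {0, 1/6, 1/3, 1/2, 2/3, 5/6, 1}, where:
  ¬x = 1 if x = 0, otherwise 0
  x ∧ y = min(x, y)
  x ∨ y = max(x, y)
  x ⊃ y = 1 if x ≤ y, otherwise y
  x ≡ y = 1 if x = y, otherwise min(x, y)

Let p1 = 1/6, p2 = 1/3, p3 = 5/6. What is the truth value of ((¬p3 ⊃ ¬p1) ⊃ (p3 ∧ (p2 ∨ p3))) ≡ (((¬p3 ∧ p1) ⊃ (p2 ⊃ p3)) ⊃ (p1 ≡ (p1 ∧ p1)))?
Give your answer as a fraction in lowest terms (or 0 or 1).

5/6

¬p3 = ¬5/6 = 0
¬p1 = ¬1/6 = 0
¬p3 ⊃ ¬p1 = 0 ⊃ 0 = 1
p2 ∨ p3 = 1/3 ∨ 5/6 = 5/6
p3 ∧ (p2 ∨ p3) = 5/6 ∧ 5/6 = 5/6
(¬p3 ⊃ ¬p1) ⊃ (p3 ∧ (p2 ∨ p3)) = 1 ⊃ 5/6 = 5/6
¬p3 = ¬5/6 = 0
¬p3 ∧ p1 = 0 ∧ 1/6 = 0
p2 ⊃ p3 = 1/3 ⊃ 5/6 = 1
(¬p3 ∧ p1) ⊃ (p2 ⊃ p3) = 0 ⊃ 1 = 1
p1 ∧ p1 = 1/6 ∧ 1/6 = 1/6
p1 ≡ (p1 ∧ p1) = 1/6 ≡ 1/6 = 1
((¬p3 ∧ p1) ⊃ (p2 ⊃ p3)) ⊃ (p1 ≡ (p1 ∧ p1)) = 1 ⊃ 1 = 1
((¬p3 ⊃ ¬p1) ⊃ (p3 ∧ (p2 ∨ p3))) ≡ (((¬p3 ∧ p1) ⊃ (p2 ⊃ p3)) ⊃ (p1 ≡ (p1 ∧ p1))) = 5/6 ≡ 1 = 5/6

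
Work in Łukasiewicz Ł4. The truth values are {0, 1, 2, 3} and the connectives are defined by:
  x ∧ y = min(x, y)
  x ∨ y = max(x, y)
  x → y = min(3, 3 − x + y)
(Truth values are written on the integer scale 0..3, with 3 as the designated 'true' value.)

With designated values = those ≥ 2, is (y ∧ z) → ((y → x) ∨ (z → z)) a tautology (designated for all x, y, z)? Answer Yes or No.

At x = 1, y = 2, z = 3, for instance:
y ∧ z = 2 ∧ 3 = 2
y → x = 2 → 1 = 2
z → z = 3 → 3 = 3
(y → x) ∨ (z → z) = 2 ∨ 3 = 3
(y ∧ z) → ((y → x) ∨ (z → z)) = 2 → 3 = 3
and checking the remaining 63 assignments likewise gives ≥ 2 in every case.

Yes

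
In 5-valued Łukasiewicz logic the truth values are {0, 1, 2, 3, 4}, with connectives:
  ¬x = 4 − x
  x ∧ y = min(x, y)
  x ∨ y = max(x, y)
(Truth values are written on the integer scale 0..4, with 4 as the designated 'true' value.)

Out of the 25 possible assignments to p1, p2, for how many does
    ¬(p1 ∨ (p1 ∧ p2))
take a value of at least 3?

value 4: 5 assignments (counts)
value 3: 5 assignments (counts)
value 2: 5 assignments
value 1: 5 assignments
value 0: 5 assignments
So 10 of the 25 assignments meet the threshold.

10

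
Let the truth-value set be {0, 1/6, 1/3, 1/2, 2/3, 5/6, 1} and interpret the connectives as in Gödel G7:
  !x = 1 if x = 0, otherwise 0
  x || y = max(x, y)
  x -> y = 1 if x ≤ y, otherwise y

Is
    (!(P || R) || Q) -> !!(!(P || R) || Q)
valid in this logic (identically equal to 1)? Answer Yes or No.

Yes

At P = 5/6, Q = 1, R = 2/3, for instance:
P || R = 5/6 || 2/3 = 5/6
!(P || R) = !5/6 = 0
!(P || R) || Q = 0 || 1 = 1
!(!(P || R) || Q) = !1 = 0
!!(!(P || R) || Q) = !0 = 1
(!(P || R) || Q) -> !!(!(P || R) || Q) = 1 -> 1 = 1
and checking the remaining 342 assignments likewise gives ≥ 1 in every case.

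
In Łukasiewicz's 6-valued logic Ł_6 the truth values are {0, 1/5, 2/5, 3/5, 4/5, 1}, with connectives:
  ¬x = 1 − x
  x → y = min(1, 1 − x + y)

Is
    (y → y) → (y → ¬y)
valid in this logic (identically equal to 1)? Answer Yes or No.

No

Counterexample: take y = 3/5.
y → y = 3/5 → 3/5 = 1
¬y = ¬3/5 = 2/5
y → ¬y = 3/5 → 2/5 = 4/5
(y → y) → (y → ¬y) = 1 → 4/5 = 4/5
This gives 4/5 ≠ 1.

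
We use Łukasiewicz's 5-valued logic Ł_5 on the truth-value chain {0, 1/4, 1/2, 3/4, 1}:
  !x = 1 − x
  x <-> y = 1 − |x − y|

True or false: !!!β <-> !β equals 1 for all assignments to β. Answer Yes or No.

β = 0 ↦ 1
β = 1/4 ↦ 1
β = 1/2 ↦ 1
β = 3/4 ↦ 1
β = 1 ↦ 1
Every assignment gives a value ≥ 1.

Yes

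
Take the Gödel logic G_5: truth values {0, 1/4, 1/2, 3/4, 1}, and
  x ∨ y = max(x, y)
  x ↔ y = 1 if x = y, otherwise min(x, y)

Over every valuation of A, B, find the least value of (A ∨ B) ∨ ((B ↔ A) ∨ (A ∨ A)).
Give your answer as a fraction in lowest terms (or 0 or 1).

Take A = 0, B = 1/4:
A ∨ B = 0 ∨ 1/4 = 1/4
B ↔ A = 1/4 ↔ 0 = 0
A ∨ A = 0 ∨ 0 = 0
(B ↔ A) ∨ (A ∨ A) = 0 ∨ 0 = 0
(A ∨ B) ∨ ((B ↔ A) ∨ (A ∨ A)) = 1/4 ∨ 0 = 1/4
No assignment yields a value below 1/4, so this is the minimum.

1/4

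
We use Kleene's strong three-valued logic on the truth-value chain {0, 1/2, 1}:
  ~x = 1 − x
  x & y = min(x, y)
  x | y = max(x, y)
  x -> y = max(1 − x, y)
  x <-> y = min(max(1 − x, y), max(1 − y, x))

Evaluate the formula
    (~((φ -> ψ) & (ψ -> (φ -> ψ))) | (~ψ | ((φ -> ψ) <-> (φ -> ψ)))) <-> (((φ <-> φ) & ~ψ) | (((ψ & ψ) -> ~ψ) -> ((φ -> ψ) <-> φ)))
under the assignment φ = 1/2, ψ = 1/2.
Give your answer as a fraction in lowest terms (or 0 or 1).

1/2

φ -> ψ = 1/2 -> 1/2 = 1/2
φ -> ψ = 1/2 -> 1/2 = 1/2
ψ -> (φ -> ψ) = 1/2 -> 1/2 = 1/2
(φ -> ψ) & (ψ -> (φ -> ψ)) = 1/2 & 1/2 = 1/2
~((φ -> ψ) & (ψ -> (φ -> ψ))) = ~1/2 = 1/2
~ψ = ~1/2 = 1/2
φ -> ψ = 1/2 -> 1/2 = 1/2
φ -> ψ = 1/2 -> 1/2 = 1/2
(φ -> ψ) <-> (φ -> ψ) = 1/2 <-> 1/2 = 1/2
~ψ | ((φ -> ψ) <-> (φ -> ψ)) = 1/2 | 1/2 = 1/2
~((φ -> ψ) & (ψ -> (φ -> ψ))) | (~ψ | ((φ -> ψ) <-> (φ -> ψ))) = 1/2 | 1/2 = 1/2
φ <-> φ = 1/2 <-> 1/2 = 1/2
~ψ = ~1/2 = 1/2
(φ <-> φ) & ~ψ = 1/2 & 1/2 = 1/2
ψ & ψ = 1/2 & 1/2 = 1/2
~ψ = ~1/2 = 1/2
(ψ & ψ) -> ~ψ = 1/2 -> 1/2 = 1/2
φ -> ψ = 1/2 -> 1/2 = 1/2
(φ -> ψ) <-> φ = 1/2 <-> 1/2 = 1/2
((ψ & ψ) -> ~ψ) -> ((φ -> ψ) <-> φ) = 1/2 -> 1/2 = 1/2
((φ <-> φ) & ~ψ) | (((ψ & ψ) -> ~ψ) -> ((φ -> ψ) <-> φ)) = 1/2 | 1/2 = 1/2
(~((φ -> ψ) & (ψ -> (φ -> ψ))) | (~ψ | ((φ -> ψ) <-> (φ -> ψ)))) <-> (((φ <-> φ) & ~ψ) | (((ψ & ψ) -> ~ψ) -> ((φ -> ψ) <-> φ))) = 1/2 <-> 1/2 = 1/2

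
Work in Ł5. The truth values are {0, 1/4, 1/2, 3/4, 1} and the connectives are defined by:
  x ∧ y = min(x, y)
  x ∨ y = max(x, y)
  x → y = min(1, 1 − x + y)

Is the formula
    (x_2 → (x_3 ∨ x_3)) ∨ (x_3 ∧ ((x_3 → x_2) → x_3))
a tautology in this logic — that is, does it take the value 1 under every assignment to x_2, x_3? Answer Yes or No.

No

Counterexample: take x_2 = 1/4, x_3 = 0.
x_3 ∨ x_3 = 0 ∨ 0 = 0
x_2 → (x_3 ∨ x_3) = 1/4 → 0 = 3/4
x_3 → x_2 = 0 → 1/4 = 1
(x_3 → x_2) → x_3 = 1 → 0 = 0
x_3 ∧ ((x_3 → x_2) → x_3) = 0 ∧ 0 = 0
(x_2 → (x_3 ∨ x_3)) ∨ (x_3 ∧ ((x_3 → x_2) → x_3)) = 3/4 ∨ 0 = 3/4
This gives 3/4 ≠ 1.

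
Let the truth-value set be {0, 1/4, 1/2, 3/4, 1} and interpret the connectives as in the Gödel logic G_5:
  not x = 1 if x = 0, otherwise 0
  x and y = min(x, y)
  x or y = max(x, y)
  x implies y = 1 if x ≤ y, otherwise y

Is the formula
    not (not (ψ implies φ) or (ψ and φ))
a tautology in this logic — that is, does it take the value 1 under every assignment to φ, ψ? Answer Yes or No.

Counterexample: take φ = 0, ψ = 1/4.
ψ implies φ = 1/4 implies 0 = 0
not (ψ implies φ) = not 0 = 1
ψ and φ = 1/4 and 0 = 0
not (ψ implies φ) or (ψ and φ) = 1 or 0 = 1
not (not (ψ implies φ) or (ψ and φ)) = not 1 = 0
This gives 0 ≠ 1.

No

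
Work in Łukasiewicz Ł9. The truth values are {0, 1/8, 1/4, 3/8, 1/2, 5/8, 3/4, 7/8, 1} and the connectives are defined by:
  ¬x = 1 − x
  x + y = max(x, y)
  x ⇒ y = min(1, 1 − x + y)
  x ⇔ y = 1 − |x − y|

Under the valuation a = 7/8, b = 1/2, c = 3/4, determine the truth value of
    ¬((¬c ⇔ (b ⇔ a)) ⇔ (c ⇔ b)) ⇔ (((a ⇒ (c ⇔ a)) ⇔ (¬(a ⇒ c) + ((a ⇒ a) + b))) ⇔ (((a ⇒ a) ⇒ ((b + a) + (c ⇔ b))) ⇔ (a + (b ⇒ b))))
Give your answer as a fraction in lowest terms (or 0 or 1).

1/4

¬c = ¬3/4 = 1/4
b ⇔ a = 1/2 ⇔ 7/8 = 5/8
¬c ⇔ (b ⇔ a) = 1/4 ⇔ 5/8 = 5/8
c ⇔ b = 3/4 ⇔ 1/2 = 3/4
(¬c ⇔ (b ⇔ a)) ⇔ (c ⇔ b) = 5/8 ⇔ 3/4 = 7/8
¬((¬c ⇔ (b ⇔ a)) ⇔ (c ⇔ b)) = ¬7/8 = 1/8
c ⇔ a = 3/4 ⇔ 7/8 = 7/8
a ⇒ (c ⇔ a) = 7/8 ⇒ 7/8 = 1
a ⇒ c = 7/8 ⇒ 3/4 = 7/8
¬(a ⇒ c) = ¬7/8 = 1/8
a ⇒ a = 7/8 ⇒ 7/8 = 1
(a ⇒ a) + b = 1 + 1/2 = 1
¬(a ⇒ c) + ((a ⇒ a) + b) = 1/8 + 1 = 1
(a ⇒ (c ⇔ a)) ⇔ (¬(a ⇒ c) + ((a ⇒ a) + b)) = 1 ⇔ 1 = 1
a ⇒ a = 7/8 ⇒ 7/8 = 1
b + a = 1/2 + 7/8 = 7/8
c ⇔ b = 3/4 ⇔ 1/2 = 3/4
(b + a) + (c ⇔ b) = 7/8 + 3/4 = 7/8
(a ⇒ a) ⇒ ((b + a) + (c ⇔ b)) = 1 ⇒ 7/8 = 7/8
b ⇒ b = 1/2 ⇒ 1/2 = 1
a + (b ⇒ b) = 7/8 + 1 = 1
((a ⇒ a) ⇒ ((b + a) + (c ⇔ b))) ⇔ (a + (b ⇒ b)) = 7/8 ⇔ 1 = 7/8
((a ⇒ (c ⇔ a)) ⇔ (¬(a ⇒ c) + ((a ⇒ a) + b))) ⇔ (((a ⇒ a) ⇒ ((b + a) + (c ⇔ b))) ⇔ (a + (b ⇒ b))) = 1 ⇔ 7/8 = 7/8
¬((¬c ⇔ (b ⇔ a)) ⇔ (c ⇔ b)) ⇔ (((a ⇒ (c ⇔ a)) ⇔ (¬(a ⇒ c) + ((a ⇒ a) + b))) ⇔ (((a ⇒ a) ⇒ ((b + a) + (c ⇔ b))) ⇔ (a + (b ⇒ b)))) = 1/8 ⇔ 7/8 = 1/4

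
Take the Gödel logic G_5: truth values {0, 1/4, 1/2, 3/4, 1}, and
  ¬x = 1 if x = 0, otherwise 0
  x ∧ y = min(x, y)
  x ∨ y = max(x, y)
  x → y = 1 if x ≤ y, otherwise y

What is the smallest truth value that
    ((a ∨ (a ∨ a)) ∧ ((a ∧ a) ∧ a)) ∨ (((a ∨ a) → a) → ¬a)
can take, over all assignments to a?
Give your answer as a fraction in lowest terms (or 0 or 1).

Take a = 1/4:
a ∨ a = 1/4 ∨ 1/4 = 1/4
a ∨ (a ∨ a) = 1/4 ∨ 1/4 = 1/4
a ∧ a = 1/4 ∧ 1/4 = 1/4
(a ∧ a) ∧ a = 1/4 ∧ 1/4 = 1/4
(a ∨ (a ∨ a)) ∧ ((a ∧ a) ∧ a) = 1/4 ∧ 1/4 = 1/4
a ∨ a = 1/4 ∨ 1/4 = 1/4
(a ∨ a) → a = 1/4 → 1/4 = 1
¬a = ¬1/4 = 0
((a ∨ a) → a) → ¬a = 1 → 0 = 0
((a ∨ (a ∨ a)) ∧ ((a ∧ a) ∧ a)) ∨ (((a ∨ a) → a) → ¬a) = 1/4 ∨ 0 = 1/4
No assignment yields a value below 1/4, so this is the minimum.

1/4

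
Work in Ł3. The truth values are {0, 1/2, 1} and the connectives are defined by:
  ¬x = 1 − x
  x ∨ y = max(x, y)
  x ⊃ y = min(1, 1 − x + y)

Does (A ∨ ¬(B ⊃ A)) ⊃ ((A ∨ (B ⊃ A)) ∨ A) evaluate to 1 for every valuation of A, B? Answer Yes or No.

No

Counterexample: take A = 0, B = 1.
B ⊃ A = 1 ⊃ 0 = 0
¬(B ⊃ A) = ¬0 = 1
A ∨ ¬(B ⊃ A) = 0 ∨ 1 = 1
B ⊃ A = 1 ⊃ 0 = 0
A ∨ (B ⊃ A) = 0 ∨ 0 = 0
(A ∨ (B ⊃ A)) ∨ A = 0 ∨ 0 = 0
(A ∨ ¬(B ⊃ A)) ⊃ ((A ∨ (B ⊃ A)) ∨ A) = 1 ⊃ 0 = 0
This gives 0 ≠ 1.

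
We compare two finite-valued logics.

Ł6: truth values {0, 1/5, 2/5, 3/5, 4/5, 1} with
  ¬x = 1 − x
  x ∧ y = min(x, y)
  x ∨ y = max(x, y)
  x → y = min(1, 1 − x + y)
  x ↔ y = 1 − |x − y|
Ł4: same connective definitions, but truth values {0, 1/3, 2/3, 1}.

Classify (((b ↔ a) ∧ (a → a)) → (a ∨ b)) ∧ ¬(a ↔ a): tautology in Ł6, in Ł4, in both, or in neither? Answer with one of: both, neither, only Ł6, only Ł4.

In Ł6: at a = 0, b = 0 the value is 0 — not a tautology.
In Ł4: at a = 0, b = 0 the value is 0 — not a tautology.

neither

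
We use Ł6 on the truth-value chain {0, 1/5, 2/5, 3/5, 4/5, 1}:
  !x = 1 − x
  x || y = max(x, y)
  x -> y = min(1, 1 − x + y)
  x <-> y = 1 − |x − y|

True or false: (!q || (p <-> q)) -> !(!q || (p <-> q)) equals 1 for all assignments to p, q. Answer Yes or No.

Counterexample: take p = 0, q = 0.
!q = !0 = 1
p <-> q = 0 <-> 0 = 1
!q || (p <-> q) = 1 || 1 = 1
!q = !0 = 1
p <-> q = 0 <-> 0 = 1
!q || (p <-> q) = 1 || 1 = 1
!(!q || (p <-> q)) = !1 = 0
(!q || (p <-> q)) -> !(!q || (p <-> q)) = 1 -> 0 = 0
This gives 0 ≠ 1.

No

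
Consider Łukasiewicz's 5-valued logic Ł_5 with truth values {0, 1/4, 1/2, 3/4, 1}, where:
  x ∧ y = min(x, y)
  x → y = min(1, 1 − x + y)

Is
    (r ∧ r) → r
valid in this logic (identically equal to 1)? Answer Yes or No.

r = 0 ↦ 1
r = 1/4 ↦ 1
r = 1/2 ↦ 1
r = 3/4 ↦ 1
r = 1 ↦ 1
Every assignment gives a value ≥ 1.

Yes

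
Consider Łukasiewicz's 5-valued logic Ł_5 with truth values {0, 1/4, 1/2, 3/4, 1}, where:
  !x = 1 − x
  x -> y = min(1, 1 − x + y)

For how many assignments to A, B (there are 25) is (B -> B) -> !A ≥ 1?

5

value 1: 5 assignments (counts)
value 3/4: 5 assignments
value 1/2: 5 assignments
value 1/4: 5 assignments
value 0: 5 assignments
So 5 of the 25 assignments meet the threshold.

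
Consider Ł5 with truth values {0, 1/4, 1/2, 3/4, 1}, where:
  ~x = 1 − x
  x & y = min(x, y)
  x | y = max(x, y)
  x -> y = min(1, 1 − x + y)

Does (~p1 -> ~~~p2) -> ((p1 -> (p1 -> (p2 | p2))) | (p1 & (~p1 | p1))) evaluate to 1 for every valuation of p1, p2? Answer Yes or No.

Counterexample: take p1 = 3/4, p2 = 0.
~p1 = ~3/4 = 1/4
~p2 = ~0 = 1
~~p2 = ~1 = 0
~~~p2 = ~0 = 1
~p1 -> ~~~p2 = 1/4 -> 1 = 1
p2 | p2 = 0 | 0 = 0
p1 -> (p2 | p2) = 3/4 -> 0 = 1/4
p1 -> (p1 -> (p2 | p2)) = 3/4 -> 1/4 = 1/2
~p1 = ~3/4 = 1/4
~p1 | p1 = 1/4 | 3/4 = 3/4
p1 & (~p1 | p1) = 3/4 & 3/4 = 3/4
(p1 -> (p1 -> (p2 | p2))) | (p1 & (~p1 | p1)) = 1/2 | 3/4 = 3/4
(~p1 -> ~~~p2) -> ((p1 -> (p1 -> (p2 | p2))) | (p1 & (~p1 | p1))) = 1 -> 3/4 = 3/4
This gives 3/4 ≠ 1.

No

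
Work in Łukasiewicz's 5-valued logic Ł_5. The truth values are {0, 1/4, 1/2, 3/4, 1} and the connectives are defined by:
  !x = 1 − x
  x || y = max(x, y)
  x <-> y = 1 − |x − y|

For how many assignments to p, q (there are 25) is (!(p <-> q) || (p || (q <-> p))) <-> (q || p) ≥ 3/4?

value 1: 13 assignments (counts)
value 3/4: 6 assignments (counts)
value 1/2: 4 assignments
value 1/4: 1 assignment
value 0: 1 assignment
So 19 of the 25 assignments meet the threshold.

19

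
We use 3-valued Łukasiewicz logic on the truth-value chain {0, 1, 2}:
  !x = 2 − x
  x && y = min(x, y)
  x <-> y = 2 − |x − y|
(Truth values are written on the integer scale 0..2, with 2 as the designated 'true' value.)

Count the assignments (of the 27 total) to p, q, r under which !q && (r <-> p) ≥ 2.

value 2: 3 assignments (counts)
value 1: 11 assignments
value 0: 13 assignments
So 3 of the 27 assignments meet the threshold.

3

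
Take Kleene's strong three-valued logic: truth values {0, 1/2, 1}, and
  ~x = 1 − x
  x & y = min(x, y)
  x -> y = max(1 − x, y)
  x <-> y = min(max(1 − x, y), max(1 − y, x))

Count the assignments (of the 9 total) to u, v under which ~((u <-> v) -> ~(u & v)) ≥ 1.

1

u = 0, v = 0 ↦ 0  <
u = 0, v = 1/2 ↦ 0  <
u = 0, v = 1 ↦ 0  <
u = 1/2, v = 0 ↦ 0  <
u = 1/2, v = 1/2 ↦ 1/2  <
u = 1/2, v = 1 ↦ 1/2  <
u = 1, v = 0 ↦ 0  <
u = 1, v = 1/2 ↦ 1/2  <
u = 1, v = 1 ↦ 1  ≥
So 1 of the 9 assignments meets the threshold.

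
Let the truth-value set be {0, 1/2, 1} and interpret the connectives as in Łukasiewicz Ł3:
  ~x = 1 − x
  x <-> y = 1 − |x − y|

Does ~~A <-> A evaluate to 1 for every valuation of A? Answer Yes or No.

Yes

A = 0 ↦ 1
A = 1/2 ↦ 1
A = 1 ↦ 1
Every assignment gives a value ≥ 1.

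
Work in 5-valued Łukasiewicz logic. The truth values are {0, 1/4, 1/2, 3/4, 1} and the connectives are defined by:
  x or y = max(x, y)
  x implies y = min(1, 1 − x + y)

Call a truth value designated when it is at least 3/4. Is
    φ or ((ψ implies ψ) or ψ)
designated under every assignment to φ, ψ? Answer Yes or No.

Yes

At φ = 1, ψ = 1/4, for instance:
ψ implies ψ = 1/4 implies 1/4 = 1
(ψ implies ψ) or ψ = 1 or 1/4 = 1
φ or ((ψ implies ψ) or ψ) = 1 or 1 = 1
and checking the remaining 24 assignments likewise gives ≥ 3/4 in every case.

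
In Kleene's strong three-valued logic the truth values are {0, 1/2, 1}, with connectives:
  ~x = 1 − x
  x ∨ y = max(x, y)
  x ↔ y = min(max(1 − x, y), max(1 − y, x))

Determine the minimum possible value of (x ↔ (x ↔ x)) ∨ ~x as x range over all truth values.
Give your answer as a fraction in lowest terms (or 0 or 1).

1/2

Take x = 1/2:
x ↔ x = 1/2 ↔ 1/2 = 1/2
x ↔ (x ↔ x) = 1/2 ↔ 1/2 = 1/2
~x = ~1/2 = 1/2
(x ↔ (x ↔ x)) ∨ ~x = 1/2 ∨ 1/2 = 1/2
No assignment yields a value below 1/2, so this is the minimum.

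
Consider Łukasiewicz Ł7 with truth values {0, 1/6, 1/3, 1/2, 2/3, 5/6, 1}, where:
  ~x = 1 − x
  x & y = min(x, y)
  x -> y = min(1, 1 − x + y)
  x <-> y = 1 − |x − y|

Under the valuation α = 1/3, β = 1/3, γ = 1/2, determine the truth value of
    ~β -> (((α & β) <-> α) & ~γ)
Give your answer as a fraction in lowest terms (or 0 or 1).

~β = ~1/3 = 2/3
α & β = 1/3 & 1/3 = 1/3
(α & β) <-> α = 1/3 <-> 1/3 = 1
~γ = ~1/2 = 1/2
((α & β) <-> α) & ~γ = 1 & 1/2 = 1/2
~β -> (((α & β) <-> α) & ~γ) = 2/3 -> 1/2 = 5/6

5/6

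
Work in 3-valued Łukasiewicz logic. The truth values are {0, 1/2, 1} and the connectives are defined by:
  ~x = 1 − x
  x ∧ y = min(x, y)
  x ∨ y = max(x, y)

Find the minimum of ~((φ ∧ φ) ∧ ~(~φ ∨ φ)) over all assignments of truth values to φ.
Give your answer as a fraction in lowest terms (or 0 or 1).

1/2

Take φ = 1/2:
φ ∧ φ = 1/2 ∧ 1/2 = 1/2
~φ = ~1/2 = 1/2
~φ ∨ φ = 1/2 ∨ 1/2 = 1/2
~(~φ ∨ φ) = ~1/2 = 1/2
(φ ∧ φ) ∧ ~(~φ ∨ φ) = 1/2 ∧ 1/2 = 1/2
~((φ ∧ φ) ∧ ~(~φ ∨ φ)) = ~1/2 = 1/2
No assignment yields a value below 1/2, so this is the minimum.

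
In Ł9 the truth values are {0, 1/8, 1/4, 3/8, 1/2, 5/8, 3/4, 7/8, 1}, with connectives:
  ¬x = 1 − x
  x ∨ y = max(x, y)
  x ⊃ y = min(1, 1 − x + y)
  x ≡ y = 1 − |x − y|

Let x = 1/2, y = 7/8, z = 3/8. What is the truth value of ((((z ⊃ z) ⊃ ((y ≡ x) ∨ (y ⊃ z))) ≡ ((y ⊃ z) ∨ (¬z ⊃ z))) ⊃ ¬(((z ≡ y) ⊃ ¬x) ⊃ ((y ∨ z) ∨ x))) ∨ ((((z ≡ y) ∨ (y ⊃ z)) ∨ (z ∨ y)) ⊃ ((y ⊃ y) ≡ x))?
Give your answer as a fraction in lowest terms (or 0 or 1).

5/8

z ⊃ z = 3/8 ⊃ 3/8 = 1
y ≡ x = 7/8 ≡ 1/2 = 5/8
y ⊃ z = 7/8 ⊃ 3/8 = 1/2
(y ≡ x) ∨ (y ⊃ z) = 5/8 ∨ 1/2 = 5/8
(z ⊃ z) ⊃ ((y ≡ x) ∨ (y ⊃ z)) = 1 ⊃ 5/8 = 5/8
y ⊃ z = 7/8 ⊃ 3/8 = 1/2
¬z = ¬3/8 = 5/8
¬z ⊃ z = 5/8 ⊃ 3/8 = 3/4
(y ⊃ z) ∨ (¬z ⊃ z) = 1/2 ∨ 3/4 = 3/4
((z ⊃ z) ⊃ ((y ≡ x) ∨ (y ⊃ z))) ≡ ((y ⊃ z) ∨ (¬z ⊃ z)) = 5/8 ≡ 3/4 = 7/8
z ≡ y = 3/8 ≡ 7/8 = 1/2
¬x = ¬1/2 = 1/2
(z ≡ y) ⊃ ¬x = 1/2 ⊃ 1/2 = 1
y ∨ z = 7/8 ∨ 3/8 = 7/8
(y ∨ z) ∨ x = 7/8 ∨ 1/2 = 7/8
((z ≡ y) ⊃ ¬x) ⊃ ((y ∨ z) ∨ x) = 1 ⊃ 7/8 = 7/8
¬(((z ≡ y) ⊃ ¬x) ⊃ ((y ∨ z) ∨ x)) = ¬7/8 = 1/8
(((z ⊃ z) ⊃ ((y ≡ x) ∨ (y ⊃ z))) ≡ ((y ⊃ z) ∨ (¬z ⊃ z))) ⊃ ¬(((z ≡ y) ⊃ ¬x) ⊃ ((y ∨ z) ∨ x)) = 7/8 ⊃ 1/8 = 1/4
z ≡ y = 3/8 ≡ 7/8 = 1/2
y ⊃ z = 7/8 ⊃ 3/8 = 1/2
(z ≡ y) ∨ (y ⊃ z) = 1/2 ∨ 1/2 = 1/2
z ∨ y = 3/8 ∨ 7/8 = 7/8
((z ≡ y) ∨ (y ⊃ z)) ∨ (z ∨ y) = 1/2 ∨ 7/8 = 7/8
y ⊃ y = 7/8 ⊃ 7/8 = 1
(y ⊃ y) ≡ x = 1 ≡ 1/2 = 1/2
(((z ≡ y) ∨ (y ⊃ z)) ∨ (z ∨ y)) ⊃ ((y ⊃ y) ≡ x) = 7/8 ⊃ 1/2 = 5/8
((((z ⊃ z) ⊃ ((y ≡ x) ∨ (y ⊃ z))) ≡ ((y ⊃ z) ∨ (¬z ⊃ z))) ⊃ ¬(((z ≡ y) ⊃ ¬x) ⊃ ((y ∨ z) ∨ x))) ∨ ((((z ≡ y) ∨ (y ⊃ z)) ∨ (z ∨ y)) ⊃ ((y ⊃ y) ≡ x)) = 1/4 ∨ 5/8 = 5/8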